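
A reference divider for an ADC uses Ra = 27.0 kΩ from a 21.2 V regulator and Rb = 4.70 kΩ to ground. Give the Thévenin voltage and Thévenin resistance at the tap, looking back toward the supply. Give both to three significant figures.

V_th is the open-circuit tap voltage: 21.2 × 4.70/(27.0 + 4.70) = 3.14 V.
With the supply zeroed, Ra and Rb appear in parallel from the tap: R_th = Ra‖Rb = (27.0 × 4.70)/31.70 = 4.00 kΩ.

V_th = 3.14 V, R_th = 4.00 kΩ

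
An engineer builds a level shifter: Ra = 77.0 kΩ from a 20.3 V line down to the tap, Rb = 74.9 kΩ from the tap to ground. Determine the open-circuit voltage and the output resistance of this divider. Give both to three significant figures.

V_th = 10.0 V, R_th = 38.0 kΩ

V_th is the open-circuit tap voltage: 20.3 × 74.9/(77.0 + 74.9) = 10.0 V.
With the supply zeroed, Ra and Rb appear in parallel from the tap: R_th = Ra‖Rb = (77.0 × 74.9)/151.9 = 38.0 kΩ.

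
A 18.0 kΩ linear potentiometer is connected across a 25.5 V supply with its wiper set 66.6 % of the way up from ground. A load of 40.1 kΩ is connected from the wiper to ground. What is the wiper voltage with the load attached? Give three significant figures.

V ≈ 15.4 V

The wiper splits the pot into (1−α)R = 6.012 kΩ above and αR = 11.99 kΩ below.
Lower section ‖ load = 9.229 kΩ.
V_wiper = 25.5 × 9.229/(6.012 + 9.229) = 15.4 V.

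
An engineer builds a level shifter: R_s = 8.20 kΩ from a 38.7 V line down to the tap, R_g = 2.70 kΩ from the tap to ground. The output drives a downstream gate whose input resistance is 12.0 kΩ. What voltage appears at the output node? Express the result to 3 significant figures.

The load sits in parallel with R_g: R_g‖R_L = (2.70 × 12.0) / (2.70 + 12.0) = 2.204 kΩ.
V_out = 38.7 × 2.204 / (8.20 + 2.204) = 38.7 × 2.204/10.40 = 8.20 V.

V_out ≈ 8.20 V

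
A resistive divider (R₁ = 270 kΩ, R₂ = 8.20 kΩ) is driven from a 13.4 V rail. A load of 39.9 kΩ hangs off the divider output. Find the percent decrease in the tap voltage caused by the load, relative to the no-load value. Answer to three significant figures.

16.6 %

Unloaded V = 13.4 × 8.20/278.2 = 0.3950 V.
Loaded: R₂‖R_L = 6.802 kΩ, giving V = 13.4 × 6.802/276.8 = 0.3293 V.
Drop = (0.3950 − 0.3293) / 0.3950 = 16.6 %.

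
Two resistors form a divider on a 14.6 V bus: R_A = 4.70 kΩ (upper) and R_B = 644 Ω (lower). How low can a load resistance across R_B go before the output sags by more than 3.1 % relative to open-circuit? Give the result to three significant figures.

Output resistance R_th = R_A‖R_B = (4700 × 644)/5344 = 566.4 Ω.
The fractional drop is R_th/(R_th + R_L); requiring this ≤ 0.0310 gives R_L ≥ R_th(1/0.0310 − 1) = 566.4 × 31.26 = 17.7 kΩ.

R_L(min) ≈ 17.7 kΩ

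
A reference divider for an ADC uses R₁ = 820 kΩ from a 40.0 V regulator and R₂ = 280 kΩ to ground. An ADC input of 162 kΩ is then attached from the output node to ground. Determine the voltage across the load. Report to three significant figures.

V_out ≈ 4.45 V

The load sits in parallel with R₂: R₂‖R_L = (280 × 162) / (280 + 162) = 102.6 kΩ.
V_out = 40.0 × 102.6 / (820 + 102.6) = 40.0 × 102.6/922.6 = 4.45 V.
(Unloaded it would have been 10.2 V.)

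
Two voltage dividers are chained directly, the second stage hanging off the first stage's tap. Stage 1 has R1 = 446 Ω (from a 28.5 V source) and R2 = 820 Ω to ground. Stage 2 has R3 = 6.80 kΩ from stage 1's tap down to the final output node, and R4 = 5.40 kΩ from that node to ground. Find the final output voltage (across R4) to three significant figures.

Stage 2 presents R3+R4 = 12200 Ω as a load on stage 1's tap.
Stage 1's lower leg becomes R2‖(R3+R4) = 768.4 Ω, so V_mid = 28.5 × 768.4/1214 = 18.03 V.
Stage 2 is itself unloaded: V_out = V_mid × R4/(R3+R4) = 18.03 × 5400/12200 = 7.98 V.

V_out ≈ 7.98 V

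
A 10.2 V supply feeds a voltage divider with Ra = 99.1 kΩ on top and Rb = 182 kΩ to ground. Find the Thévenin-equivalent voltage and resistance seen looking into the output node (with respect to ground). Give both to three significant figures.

V_th is the open-circuit tap voltage: 10.2 × 182/(99.1 + 182) = 6.60 V.
With the supply zeroed, Ra and Rb appear in parallel from the tap: R_th = Ra‖Rb = (99.1 × 182)/281.1 = 64.2 kΩ.

V_th = 6.60 V, R_th = 64.2 kΩ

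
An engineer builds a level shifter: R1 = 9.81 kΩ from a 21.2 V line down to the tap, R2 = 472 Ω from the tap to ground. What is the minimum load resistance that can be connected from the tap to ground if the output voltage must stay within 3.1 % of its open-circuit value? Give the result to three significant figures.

Output resistance R_th = R1‖R2 = (9810 × 472)/10280 = 450.3 Ω.
The fractional drop is R_th/(R_th + R_L); requiring this ≤ 0.0310 gives R_L ≥ R_th(1/0.0310 − 1) = 450.3 × 31.26 = 14.1 kΩ.

R_L(min) ≈ 14.1 kΩ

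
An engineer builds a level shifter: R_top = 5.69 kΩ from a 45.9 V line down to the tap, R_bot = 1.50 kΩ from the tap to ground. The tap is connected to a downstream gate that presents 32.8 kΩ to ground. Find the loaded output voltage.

V_out ≈ 9.24 V

The load sits in parallel with R_bot: R_bot‖R_L = (1.50 × 32.8) / (1.50 + 32.8) = 1.434 kΩ.
V_out = 45.9 × 1.434 / (5.69 + 1.434) = 45.9 × 1.434/7.124 = 9.24 V.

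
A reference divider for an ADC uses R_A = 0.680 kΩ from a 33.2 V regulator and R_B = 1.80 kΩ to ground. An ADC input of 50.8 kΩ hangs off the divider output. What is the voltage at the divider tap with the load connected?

The load sits in parallel with R_B: R_B‖R_L = (1800 × 50800) / (1800 + 50800) = 1738 Ω.
V_out = 33.2 × 1738 / (680 + 1738) = 33.2 × 1738/2418 = 23.9 V.

V_out ≈ 23.9 V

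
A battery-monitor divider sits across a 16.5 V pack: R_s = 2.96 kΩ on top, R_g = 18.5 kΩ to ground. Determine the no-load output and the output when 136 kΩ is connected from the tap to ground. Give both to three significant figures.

Open-circuit: V = 16.5 × 18.5/(2.96 + 18.5) = 14.2 V.
With the load, R_g becomes R_g‖R_L = 16.28 kΩ, so V = 16.5 × 16.28/19.24 = 14.0 V.

Unloaded: 14.2 V; loaded: 14.0 V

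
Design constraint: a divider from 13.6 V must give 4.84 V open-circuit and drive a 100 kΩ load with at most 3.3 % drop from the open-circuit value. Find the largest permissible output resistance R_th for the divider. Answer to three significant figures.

R_th ≤ 3.41 kΩ

Loading drop = R_th/(R_th + R_L) ≤ 0.0330, so R_th ≤ R_L · ε/(1−ε) = 100 kΩ × 0.0330/0.9670 = 3.41 kΩ.
(Any R1, R2 with R2/(R1+R2) = 0.356 and R1‖R2 ≤ 3.41 kΩ will meet the spec.)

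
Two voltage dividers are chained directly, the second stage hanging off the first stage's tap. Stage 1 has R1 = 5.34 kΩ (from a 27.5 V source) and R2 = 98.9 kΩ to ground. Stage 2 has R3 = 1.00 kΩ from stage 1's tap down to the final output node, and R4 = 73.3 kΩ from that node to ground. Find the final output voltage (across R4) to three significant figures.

Stage 2 presents R3+R4 = 74.30 kΩ as a load on stage 1's tap.
Stage 1's lower leg becomes R2‖(R3+R4) = 42.43 kΩ, so V_mid = 27.5 × 42.43/47.77 = 24.43 V.
Stage 2 is itself unloaded: V_out = V_mid × R4/(R3+R4) = 24.43 × 73.3/74.30 = 24.1 V.

V_out ≈ 24.1 V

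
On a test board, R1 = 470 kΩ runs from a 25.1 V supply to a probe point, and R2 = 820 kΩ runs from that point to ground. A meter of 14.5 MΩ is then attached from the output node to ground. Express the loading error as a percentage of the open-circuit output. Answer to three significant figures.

The divider's output (Thévenin) resistance is R1‖R2 = 298.8 kΩ.
Fractional drop under load = R_th/(R_th + R_L) = 298.8 / (298.8 + 14500) = 0.02019.
So the output falls by 2.02 %.

2.02 %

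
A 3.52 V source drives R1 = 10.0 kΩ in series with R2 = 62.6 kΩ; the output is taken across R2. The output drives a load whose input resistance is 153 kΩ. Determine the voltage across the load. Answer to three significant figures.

The load sits in parallel with R2: R2‖R_L = (62.6 × 153) / (62.6 + 153) = 44.42 kΩ.
V_out = 3.52 × 44.42 / (10.0 + 44.42) = 3.52 × 44.42/54.42 = 2.87 V.
(Unloaded it would have been 3.04 V.)

V_out ≈ 2.87 V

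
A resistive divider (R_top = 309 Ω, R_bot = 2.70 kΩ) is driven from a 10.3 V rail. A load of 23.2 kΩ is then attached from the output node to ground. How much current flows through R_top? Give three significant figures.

R_bot‖R_L = 2419 Ω, so the source sees R_top + R_bot‖R_L = 2728 Ω.
I = 10.3 V / 2728 Ω = 3.78 mA.

I ≈ 3.78 mA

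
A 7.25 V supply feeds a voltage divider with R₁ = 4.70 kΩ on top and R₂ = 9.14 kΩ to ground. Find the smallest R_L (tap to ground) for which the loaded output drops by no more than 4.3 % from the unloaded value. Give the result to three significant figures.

R_L(min) ≈ 69.1 kΩ

Output resistance R_th = R₁‖R₂ = (4.70 × 9.14)/13.84 = 3.104 kΩ.
The fractional drop is R_th/(R_th + R_L); requiring this ≤ 0.0430 gives R_L ≥ R_th(1/0.0430 − 1) = 3.104 × 22.26 = 69.1 kΩ.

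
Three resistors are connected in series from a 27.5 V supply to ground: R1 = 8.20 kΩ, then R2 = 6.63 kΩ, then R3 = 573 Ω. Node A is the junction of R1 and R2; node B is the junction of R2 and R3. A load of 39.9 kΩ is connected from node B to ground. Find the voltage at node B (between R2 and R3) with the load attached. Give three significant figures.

At node B, R3 is in parallel with the load: R3‖R_L = 564.9 Ω.
Below node A the resistance is R2 + (R3‖R_L) = 7195 Ω, so V_A = 27.5 × 7195/15390 = 12.85 V.
Then V_B = V_A × (R3‖R_L)/(R2 + R3‖R_L) = 12.85 × 564.9/7195 = 1.01 V.

V ≈ 1.01 V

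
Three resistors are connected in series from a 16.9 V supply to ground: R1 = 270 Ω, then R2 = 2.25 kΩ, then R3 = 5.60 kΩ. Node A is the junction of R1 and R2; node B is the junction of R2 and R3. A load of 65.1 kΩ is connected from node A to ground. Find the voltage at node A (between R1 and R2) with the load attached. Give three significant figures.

V ≈ 16.3 V

Below node A the series string R2+R3 = 7850 Ω sits in parallel with the 65100 Ω load: 7005 Ω.
V_A = 16.9 × 7005/(270 + 7005) = 16.3 V.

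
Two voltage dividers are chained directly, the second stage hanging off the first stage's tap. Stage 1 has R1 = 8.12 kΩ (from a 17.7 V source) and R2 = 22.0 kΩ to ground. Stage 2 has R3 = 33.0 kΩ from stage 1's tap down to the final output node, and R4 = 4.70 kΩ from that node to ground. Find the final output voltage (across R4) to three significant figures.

V_out ≈ 1.39 V

Stage 2 presents R3+R4 = 37.70 kΩ as a load on stage 1's tap.
Stage 1's lower leg becomes R2‖(R3+R4) = 13.89 kΩ, so V_mid = 17.7 × 13.89/22.01 = 11.17 V.
Stage 2 is itself unloaded: V_out = V_mid × R4/(R3+R4) = 11.17 × 4.70/37.70 = 1.39 V.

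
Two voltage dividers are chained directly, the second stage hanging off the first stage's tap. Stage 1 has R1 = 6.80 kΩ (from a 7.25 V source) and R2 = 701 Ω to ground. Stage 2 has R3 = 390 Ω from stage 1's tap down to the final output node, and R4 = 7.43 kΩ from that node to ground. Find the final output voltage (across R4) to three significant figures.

Stage 2 presents R3+R4 = 7820 Ω as a load on stage 1's tap.
Stage 1's lower leg becomes R2‖(R3+R4) = 643.3 Ω, so V_mid = 7.25 × 643.3/7443 = 0.6266 V.
Stage 2 is itself unloaded: V_out = V_mid × R4/(R3+R4) = 0.6266 × 7430/7820 = 0.595 V.

V_out ≈ 0.595 V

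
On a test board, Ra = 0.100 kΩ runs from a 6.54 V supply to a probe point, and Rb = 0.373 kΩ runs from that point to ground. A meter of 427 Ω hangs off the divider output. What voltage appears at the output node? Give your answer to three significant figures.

The load sits in parallel with Rb: Rb‖R_L = (373 × 427) / (373 + 427) = 199.1 Ω.
V_out = 6.54 × 199.1 / (100 + 199.1) = 6.54 × 199.1/299.1 = 4.35 V.

V_out ≈ 4.35 V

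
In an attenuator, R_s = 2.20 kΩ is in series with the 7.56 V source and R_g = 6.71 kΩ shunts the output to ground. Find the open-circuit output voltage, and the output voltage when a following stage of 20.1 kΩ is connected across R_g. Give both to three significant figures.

Open-circuit: V = 7.56 × 6.71/(2.20 + 6.71) = 5.69 V.
With the load, R_g becomes R_g‖R_L = 5.031 kΩ, so V = 7.56 × 5.031/7.231 = 5.26 V.

Unloaded: 5.69 V; loaded: 5.26 V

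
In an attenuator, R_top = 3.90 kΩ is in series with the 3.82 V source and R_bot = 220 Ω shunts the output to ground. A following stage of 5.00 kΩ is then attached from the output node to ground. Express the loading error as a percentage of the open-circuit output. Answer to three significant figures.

4.00 %

The divider's output (Thévenin) resistance is R_top‖R_bot = 208.3 Ω.
Fractional drop under load = R_th/(R_th + R_L) = 208.3 / (208.3 + 5000) = 0.03999.
So the output falls by 4.00 %.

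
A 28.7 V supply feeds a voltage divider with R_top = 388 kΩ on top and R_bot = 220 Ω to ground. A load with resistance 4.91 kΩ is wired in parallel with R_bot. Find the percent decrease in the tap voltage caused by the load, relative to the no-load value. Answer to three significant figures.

4.29 %

The divider's output (Thévenin) resistance is R_top‖R_bot = 219.9 Ω.
Fractional drop under load = R_th/(R_th + R_L) = 219.9 / (219.9 + 4910) = 0.04286.
So the output falls by 4.29 %.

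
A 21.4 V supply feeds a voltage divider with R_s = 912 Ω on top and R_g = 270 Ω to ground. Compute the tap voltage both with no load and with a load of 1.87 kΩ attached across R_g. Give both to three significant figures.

Unloaded: 4.89 V; loaded: 4.40 V

Open-circuit: V = 21.4 × 270/(912 + 270) = 4.89 V.
With the load, R_g becomes R_g‖R_L = 235.9 Ω, so V = 21.4 × 235.9/1148 = 4.40 V.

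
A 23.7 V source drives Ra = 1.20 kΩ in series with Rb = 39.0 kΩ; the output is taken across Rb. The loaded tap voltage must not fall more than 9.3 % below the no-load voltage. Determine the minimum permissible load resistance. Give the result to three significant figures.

R_L(min) ≈ 11.4 kΩ

Output resistance R_th = Ra‖Rb = (1.20 × 39.0)/40.20 = 1.164 kΩ.
The fractional drop is R_th/(R_th + R_L); requiring this ≤ 0.0930 gives R_L ≥ R_th(1/0.0930 − 1) = 1.164 × 9.753 = 11.4 kΩ.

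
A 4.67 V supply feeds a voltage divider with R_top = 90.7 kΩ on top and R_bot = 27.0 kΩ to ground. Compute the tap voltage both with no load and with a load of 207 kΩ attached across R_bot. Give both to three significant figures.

Open-circuit: V = 4.67 × 27.0/(90.7 + 27.0) = 1.07 V.
With the load, R_bot becomes R_bot‖R_L = 23.88 kΩ, so V = 4.67 × 23.88/114.6 = 0.973 V.

Unloaded: 1.07 V; loaded: 0.973 V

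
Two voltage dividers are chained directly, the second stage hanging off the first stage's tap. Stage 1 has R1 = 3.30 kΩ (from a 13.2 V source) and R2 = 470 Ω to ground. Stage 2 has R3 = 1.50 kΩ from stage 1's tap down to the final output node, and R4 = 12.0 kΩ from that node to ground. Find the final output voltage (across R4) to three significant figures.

V_out ≈ 1.42 V

Stage 2 presents R3+R4 = 13500 Ω as a load on stage 1's tap.
Stage 1's lower leg becomes R2‖(R3+R4) = 454.2 Ω, so V_mid = 13.2 × 454.2/3754 = 1.597 V.
Stage 2 is itself unloaded: V_out = V_mid × R4/(R3+R4) = 1.597 × 12000/13500 = 1.42 V.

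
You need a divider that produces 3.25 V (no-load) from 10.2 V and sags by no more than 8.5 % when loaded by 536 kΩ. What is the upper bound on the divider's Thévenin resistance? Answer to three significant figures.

Loading drop = R_th/(R_th + R_L) ≤ 0.0850, so R_th ≤ R_L · ε/(1−ε) = 536 kΩ × 0.0850/0.9150 = 49.8 kΩ.
(Any R1, R2 with R2/(R1+R2) = 0.319 and R1‖R2 ≤ 49.8 kΩ will meet the spec.)

R_th ≤ 49.8 kΩ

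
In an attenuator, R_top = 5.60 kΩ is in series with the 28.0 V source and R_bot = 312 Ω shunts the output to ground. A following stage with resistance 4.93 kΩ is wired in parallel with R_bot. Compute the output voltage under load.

The load sits in parallel with R_bot: R_bot‖R_L = (312 × 4930) / (312 + 4930) = 293.4 Ω.
V_out = 28.0 × 293.4 / (5600 + 293.4) = 28.0 × 293.4/5893 = 1.39 V.
(Unloaded it would have been 1.48 V.)

V_out ≈ 1.39 V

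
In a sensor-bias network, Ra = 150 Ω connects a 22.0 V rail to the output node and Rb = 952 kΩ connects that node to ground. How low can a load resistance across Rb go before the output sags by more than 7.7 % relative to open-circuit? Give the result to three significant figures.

R_L(min) ≈ 1.80 kΩ

Output resistance R_th = Ra‖Rb = (150 × 952000)/952200 = 150.0 Ω.
The fractional drop is R_th/(R_th + R_L); requiring this ≤ 0.0770 gives R_L ≥ R_th(1/0.0770 − 1) = 150.0 × 11.99 = 1.80 kΩ.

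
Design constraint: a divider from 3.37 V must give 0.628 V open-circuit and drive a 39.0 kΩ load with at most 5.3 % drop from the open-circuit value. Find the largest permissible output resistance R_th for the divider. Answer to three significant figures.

Loading drop = R_th/(R_th + R_L) ≤ 0.0530, so R_th ≤ R_L · ε/(1−ε) = 39.0 kΩ × 0.0530/0.9470 = 2.18 kΩ.
(Any R1, R2 with R2/(R1+R2) = 0.186 and R1‖R2 ≤ 2.18 kΩ will meet the spec.)

R_th ≤ 2.18 kΩ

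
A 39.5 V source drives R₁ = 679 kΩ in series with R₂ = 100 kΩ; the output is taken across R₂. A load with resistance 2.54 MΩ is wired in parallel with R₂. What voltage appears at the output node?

The load sits in parallel with R₂: R₂‖R_L = (100 × 2540) / (100 + 2540) = 96.21 kΩ.
V_out = 39.5 × 96.21 / (679 + 96.21) = 39.5 × 96.21/775.2 = 4.90 V.
(Unloaded it would have been 5.07 V.)

V_out ≈ 4.90 V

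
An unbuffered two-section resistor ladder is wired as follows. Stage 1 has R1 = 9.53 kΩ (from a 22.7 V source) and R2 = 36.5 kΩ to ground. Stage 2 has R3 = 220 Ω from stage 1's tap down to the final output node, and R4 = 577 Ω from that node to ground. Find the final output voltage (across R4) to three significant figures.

Stage 2 presents R3+R4 = 797.0 Ω as a load on stage 1's tap.
Stage 1's lower leg becomes R2‖(R3+R4) = 780.0 Ω, so V_mid = 22.7 × 780.0/10310 = 1.717 V.
Stage 2 is itself unloaded: V_out = V_mid × R4/(R3+R4) = 1.717 × 577/797.0 = 1.24 V.

V_out ≈ 1.24 V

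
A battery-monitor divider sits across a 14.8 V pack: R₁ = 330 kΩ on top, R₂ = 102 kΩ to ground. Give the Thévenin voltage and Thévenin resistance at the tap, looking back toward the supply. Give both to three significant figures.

V_th = 3.49 V, R_th = 77.9 kΩ

V_th is the open-circuit tap voltage: 14.8 × 102/(330 + 102) = 3.49 V.
With the supply zeroed, R₁ and R₂ appear in parallel from the tap: R_th = R₁‖R₂ = (330 × 102)/432.0 = 77.9 kΩ.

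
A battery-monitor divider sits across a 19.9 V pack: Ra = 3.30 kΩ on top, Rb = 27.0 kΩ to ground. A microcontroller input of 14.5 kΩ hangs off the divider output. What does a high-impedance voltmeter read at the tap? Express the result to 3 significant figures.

V_out ≈ 14.7 V

The load sits in parallel with Rb: Rb‖R_L = (27.0 × 14.5) / (27.0 + 14.5) = 9.434 kΩ.
V_out = 19.9 × 9.434 / (3.30 + 9.434) = 19.9 × 9.434/12.73 = 14.7 V.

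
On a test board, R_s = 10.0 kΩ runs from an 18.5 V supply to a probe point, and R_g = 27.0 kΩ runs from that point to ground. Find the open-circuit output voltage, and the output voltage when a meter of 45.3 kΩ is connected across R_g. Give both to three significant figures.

Open-circuit: V = 18.5 × 27.0/(10.0 + 27.0) = 13.5 V.
With the load, R_g becomes R_g‖R_L = 16.92 kΩ, so V = 18.5 × 16.92/26.92 = 11.6 V.

Unloaded: 13.5 V; loaded: 11.6 V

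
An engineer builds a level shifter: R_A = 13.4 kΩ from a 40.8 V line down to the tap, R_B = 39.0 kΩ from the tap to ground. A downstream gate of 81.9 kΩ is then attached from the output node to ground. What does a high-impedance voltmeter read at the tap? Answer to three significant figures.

V_out ≈ 27.1 V

The load sits in parallel with R_B: R_B‖R_L = (39.0 × 81.9) / (39.0 + 81.9) = 26.42 kΩ.
V_out = 40.8 × 26.42 / (13.4 + 26.42) = 40.8 × 26.42/39.82 = 27.1 V.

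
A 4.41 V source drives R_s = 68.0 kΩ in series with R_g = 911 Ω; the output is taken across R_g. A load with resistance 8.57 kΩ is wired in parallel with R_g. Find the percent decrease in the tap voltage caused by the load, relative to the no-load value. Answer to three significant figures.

Unloaded V = 4.41 × 911/68910 = 0.058300 V.
Loaded: R_g‖R_L = 823.5 Ω, giving V = 4.41 × 823.5/68820 = 0.052765 V.
Drop = (0.058300 − 0.052765) / 0.058300 = 9.49 %.

9.49 %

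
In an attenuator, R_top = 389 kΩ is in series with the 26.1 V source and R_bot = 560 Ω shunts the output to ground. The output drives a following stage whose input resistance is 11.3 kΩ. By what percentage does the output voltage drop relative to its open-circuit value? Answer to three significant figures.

The divider's output (Thévenin) resistance is R_top‖R_bot = 559.2 Ω.
Fractional drop under load = R_th/(R_th + R_L) = 559.2 / (559.2 + 11300) = 0.04715.
So the output falls by 4.72 %.

4.72 %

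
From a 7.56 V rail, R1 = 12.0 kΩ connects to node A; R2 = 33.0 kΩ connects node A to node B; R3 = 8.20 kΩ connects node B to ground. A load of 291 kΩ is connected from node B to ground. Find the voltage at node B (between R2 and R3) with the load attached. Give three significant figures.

V ≈ 1.14 V

At node B, R3 is in parallel with the load: R3‖R_L = 7.975 kΩ.
Below node A the resistance is R2 + (R3‖R_L) = 40.98 kΩ, so V_A = 7.56 × 40.98/52.98 = 5.848 V.
Then V_B = V_A × (R3‖R_L)/(R2 + R3‖R_L) = 5.848 × 7.975/40.98 = 1.14 V.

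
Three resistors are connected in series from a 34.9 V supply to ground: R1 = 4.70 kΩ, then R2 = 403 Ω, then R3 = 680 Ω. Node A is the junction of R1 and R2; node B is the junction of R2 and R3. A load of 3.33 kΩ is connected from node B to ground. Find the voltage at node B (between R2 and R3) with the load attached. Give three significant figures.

V ≈ 3.48 V

At node B, R3 is in parallel with the load: R3‖R_L = 564.7 Ω.
Below node A the resistance is R2 + (R3‖R_L) = 967.7 Ω, so V_A = 34.9 × 967.7/5668 = 5.959 V.
Then V_B = V_A × (R3‖R_L)/(R2 + R3‖R_L) = 5.959 × 564.7/967.7 = 3.48 V.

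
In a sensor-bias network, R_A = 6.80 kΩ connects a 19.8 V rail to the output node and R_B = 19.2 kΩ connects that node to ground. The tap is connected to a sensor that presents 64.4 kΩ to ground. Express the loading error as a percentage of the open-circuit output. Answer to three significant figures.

The divider's output (Thévenin) resistance is R_A‖R_B = 5.022 kΩ.
Fractional drop under load = R_th/(R_th + R_L) = 5.022 / (5.022 + 64.4) = 0.07233.
So the output falls by 7.23 %.

7.23 %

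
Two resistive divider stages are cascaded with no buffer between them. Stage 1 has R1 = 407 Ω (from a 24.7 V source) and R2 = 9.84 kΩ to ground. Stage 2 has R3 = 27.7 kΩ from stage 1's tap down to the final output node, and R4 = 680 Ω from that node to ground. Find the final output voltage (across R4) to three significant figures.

V_out ≈ 0.561 V

Stage 2 presents R3+R4 = 28380 Ω as a load on stage 1's tap.
Stage 1's lower leg becomes R2‖(R3+R4) = 7307 Ω, so V_mid = 24.7 × 7307/7714 = 23.40 V.
Stage 2 is itself unloaded: V_out = V_mid × R4/(R3+R4) = 23.40 × 680/28380 = 0.561 V.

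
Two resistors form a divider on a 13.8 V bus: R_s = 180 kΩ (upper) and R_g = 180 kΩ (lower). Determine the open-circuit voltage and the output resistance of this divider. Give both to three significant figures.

V_th is the open-circuit tap voltage: 13.8 × 180/(180 + 180) = 6.90 V.
With the supply zeroed, R_s and R_g appear in parallel from the tap: R_th = R_s‖R_g = (180 × 180)/360.0 = 90.0 kΩ.

V_th = 6.90 V, R_th = 90.0 kΩ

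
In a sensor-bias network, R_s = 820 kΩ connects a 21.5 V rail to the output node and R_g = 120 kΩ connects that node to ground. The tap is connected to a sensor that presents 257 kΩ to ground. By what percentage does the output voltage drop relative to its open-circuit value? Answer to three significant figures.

28.9 %

The divider's output (Thévenin) resistance is R_s‖R_g = 104.7 kΩ.
Fractional drop under load = R_th/(R_th + R_L) = 104.7 / (104.7 + 257) = 0.2894.
So the output falls by 28.9 %.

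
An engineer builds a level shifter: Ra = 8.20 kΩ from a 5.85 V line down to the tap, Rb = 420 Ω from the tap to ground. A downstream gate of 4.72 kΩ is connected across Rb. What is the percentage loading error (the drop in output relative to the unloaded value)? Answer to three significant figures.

7.80 %

The divider's output (Thévenin) resistance is Ra‖Rb = 399.5 Ω.
Fractional drop under load = R_th/(R_th + R_L) = 399.5 / (399.5 + 4720) = 0.07804.
So the output falls by 7.80 %.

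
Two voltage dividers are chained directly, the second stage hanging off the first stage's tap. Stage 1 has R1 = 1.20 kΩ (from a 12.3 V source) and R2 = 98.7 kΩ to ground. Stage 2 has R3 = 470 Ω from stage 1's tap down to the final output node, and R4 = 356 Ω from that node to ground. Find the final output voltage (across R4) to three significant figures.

Stage 2 presents R3+R4 = 826.0 Ω as a load on stage 1's tap.
Stage 1's lower leg becomes R2‖(R3+R4) = 819.1 Ω, so V_mid = 12.3 × 819.1/2019 = 4.990 V.
Stage 2 is itself unloaded: V_out = V_mid × R4/(R3+R4) = 4.990 × 356/826.0 = 2.15 V.

V_out ≈ 2.15 V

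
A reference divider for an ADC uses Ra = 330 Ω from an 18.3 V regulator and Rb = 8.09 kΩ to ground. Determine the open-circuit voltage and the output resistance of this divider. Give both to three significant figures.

V_th = 17.6 V, R_th = 317 Ω

V_th is the open-circuit tap voltage: 18.3 × 8090/(330 + 8090) = 17.6 V.
With the supply zeroed, Ra and Rb appear in parallel from the tap: R_th = Ra‖Rb = (330 × 8090)/8420 = 317 Ω.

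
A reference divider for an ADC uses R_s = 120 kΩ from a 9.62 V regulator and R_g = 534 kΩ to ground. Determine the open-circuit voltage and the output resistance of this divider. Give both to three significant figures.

V_th is the open-circuit tap voltage: 9.62 × 534/(120 + 534) = 7.85 V.
With the supply zeroed, R_s and R_g appear in parallel from the tap: R_th = R_s‖R_g = (120 × 534)/654.0 = 98.0 kΩ.

V_th = 7.85 V, R_th = 98.0 kΩ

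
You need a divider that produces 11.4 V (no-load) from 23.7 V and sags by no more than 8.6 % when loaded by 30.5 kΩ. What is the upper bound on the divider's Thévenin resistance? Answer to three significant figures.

Loading drop = R_th/(R_th + R_L) ≤ 0.0860, so R_th ≤ R_L · ε/(1−ε) = 30.5 kΩ × 0.0860/0.9140 = 2.87 kΩ.

R_th ≤ 2.87 kΩ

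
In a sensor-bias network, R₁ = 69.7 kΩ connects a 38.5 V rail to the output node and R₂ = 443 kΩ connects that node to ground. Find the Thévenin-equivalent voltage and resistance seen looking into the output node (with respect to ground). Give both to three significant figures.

V_th = 33.3 V, R_th = 60.2 kΩ

V_th is the open-circuit tap voltage: 38.5 × 443/(69.7 + 443) = 33.3 V.
With the supply zeroed, R₁ and R₂ appear in parallel from the tap: R_th = R₁‖R₂ = (69.7 × 443)/512.7 = 60.2 kΩ.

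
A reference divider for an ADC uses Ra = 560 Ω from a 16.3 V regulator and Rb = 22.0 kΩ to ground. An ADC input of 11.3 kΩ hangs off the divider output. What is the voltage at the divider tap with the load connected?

V_out ≈ 15.2 V

The load sits in parallel with Rb: Rb‖R_L = (22000 × 11300) / (22000 + 11300) = 7465 Ω.
V_out = 16.3 × 7465 / (560 + 7465) = 16.3 × 7465/8025 = 15.2 V.
(Unloaded it would have been 15.9 V.)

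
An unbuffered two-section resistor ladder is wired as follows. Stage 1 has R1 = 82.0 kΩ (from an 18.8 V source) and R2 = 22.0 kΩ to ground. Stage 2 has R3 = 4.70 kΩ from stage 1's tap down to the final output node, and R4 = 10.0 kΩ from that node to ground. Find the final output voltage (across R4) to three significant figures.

V_out ≈ 1.24 V

Stage 2 presents R3+R4 = 14.70 kΩ as a load on stage 1's tap.
Stage 1's lower leg becomes R2‖(R3+R4) = 8.812 kΩ, so V_mid = 18.8 × 8.812/90.81 = 1.824 V.
Stage 2 is itself unloaded: V_out = V_mid × R4/(R3+R4) = 1.824 × 10.0/14.70 = 1.24 V.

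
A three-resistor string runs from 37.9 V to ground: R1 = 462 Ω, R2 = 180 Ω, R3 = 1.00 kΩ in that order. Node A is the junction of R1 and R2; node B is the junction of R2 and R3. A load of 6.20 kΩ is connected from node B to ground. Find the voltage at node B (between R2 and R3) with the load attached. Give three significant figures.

At node B, R3 is in parallel with the load: R3‖R_L = 861.1 Ω.
Below node A the resistance is R2 + (R3‖R_L) = 1041 Ω, so V_A = 37.9 × 1041/1503 = 26.25 V.
Then V_B = V_A × (R3‖R_L)/(R2 + R3‖R_L) = 26.25 × 861.1/1041 = 21.7 V.

V ≈ 21.7 V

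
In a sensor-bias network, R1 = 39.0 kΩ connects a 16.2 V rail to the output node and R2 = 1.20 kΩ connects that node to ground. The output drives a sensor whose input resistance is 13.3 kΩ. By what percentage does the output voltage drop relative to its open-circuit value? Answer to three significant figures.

Unloaded V = 16.2 × 1.20/40.20 = 0.48358 V.
Loaded: R2‖R_L = 1.101 kΩ, giving V = 16.2 × 1.101/40.10 = 0.44466 V.
Drop = (0.48358 − 0.44466) / 0.48358 = 8.05 %.

8.05 %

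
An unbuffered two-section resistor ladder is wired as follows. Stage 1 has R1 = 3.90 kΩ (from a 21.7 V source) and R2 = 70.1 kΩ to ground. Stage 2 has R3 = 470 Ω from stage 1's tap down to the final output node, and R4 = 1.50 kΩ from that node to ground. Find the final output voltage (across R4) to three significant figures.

V_out ≈ 5.44 V

Stage 2 presents R3+R4 = 1970 Ω as a load on stage 1's tap.
Stage 1's lower leg becomes R2‖(R3+R4) = 1916 Ω, so V_mid = 21.7 × 1916/5816 = 7.149 V.
Stage 2 is itself unloaded: V_out = V_mid × R4/(R3+R4) = 7.149 × 1500/1970 = 5.44 V.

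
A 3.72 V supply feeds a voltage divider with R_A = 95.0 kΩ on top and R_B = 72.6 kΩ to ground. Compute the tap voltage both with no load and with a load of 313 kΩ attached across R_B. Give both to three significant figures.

Open-circuit: V = 3.72 × 72.6/(95.0 + 72.6) = 1.61 V.
With the load, R_B becomes R_B‖R_L = 58.93 kΩ, so V = 3.72 × 58.93/153.9 = 1.42 V.

Unloaded: 1.61 V; loaded: 1.42 V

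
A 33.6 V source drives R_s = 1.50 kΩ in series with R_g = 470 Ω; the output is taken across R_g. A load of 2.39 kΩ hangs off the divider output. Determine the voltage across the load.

The load sits in parallel with R_g: R_g‖R_L = (470 × 2390) / (470 + 2390) = 392.8 Ω.
V_out = 33.6 × 392.8 / (1500 + 392.8) = 33.6 × 392.8/1893 = 6.97 V.

V_out ≈ 6.97 V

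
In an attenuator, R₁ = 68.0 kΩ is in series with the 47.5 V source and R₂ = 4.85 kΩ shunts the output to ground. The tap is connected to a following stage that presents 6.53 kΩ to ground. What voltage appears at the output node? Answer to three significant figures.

The load sits in parallel with R₂: R₂‖R_L = (4.85 × 6.53) / (4.85 + 6.53) = 2.783 kΩ.
V_out = 47.5 × 2.783 / (68.0 + 2.783) = 47.5 × 2.783/70.78 = 1.87 V.

V_out ≈ 1.87 V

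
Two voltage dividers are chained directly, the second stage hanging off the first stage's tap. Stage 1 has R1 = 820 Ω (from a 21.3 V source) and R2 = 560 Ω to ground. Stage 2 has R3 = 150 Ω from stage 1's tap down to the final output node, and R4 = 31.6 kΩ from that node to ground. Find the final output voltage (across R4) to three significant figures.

V_out ≈ 8.51 V

Stage 2 presents R3+R4 = 31750 Ω as a load on stage 1's tap.
Stage 1's lower leg becomes R2‖(R3+R4) = 550.3 Ω, so V_mid = 21.3 × 550.3/1370 = 8.554 V.
Stage 2 is itself unloaded: V_out = V_mid × R4/(R3+R4) = 8.554 × 31600/31750 = 8.51 V.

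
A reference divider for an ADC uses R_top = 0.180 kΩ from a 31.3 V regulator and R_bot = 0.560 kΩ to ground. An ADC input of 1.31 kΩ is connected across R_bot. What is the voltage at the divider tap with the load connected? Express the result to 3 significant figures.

The load sits in parallel with R_bot: R_bot‖R_L = (560 × 1310) / (560 + 1310) = 392.3 Ω.
V_out = 31.3 × 392.3 / (180 + 392.3) = 31.3 × 392.3/572.3 = 21.5 V.

V_out ≈ 21.5 V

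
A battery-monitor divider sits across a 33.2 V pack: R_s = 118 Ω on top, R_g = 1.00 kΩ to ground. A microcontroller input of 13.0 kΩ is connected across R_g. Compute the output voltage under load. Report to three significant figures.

V_out ≈ 29.5 V

The load sits in parallel with R_g: R_g‖R_L = (1000 × 13000) / (1000 + 13000) = 928.6 Ω.
V_out = 33.2 × 928.6 / (118 + 928.6) = 33.2 × 928.6/1047 = 29.5 V.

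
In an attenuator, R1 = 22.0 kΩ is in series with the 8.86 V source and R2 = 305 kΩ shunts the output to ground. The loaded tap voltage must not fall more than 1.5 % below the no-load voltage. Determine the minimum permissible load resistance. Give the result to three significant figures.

R_L(min) ≈ 1.35 MΩ

Output resistance R_th = R1‖R2 = (22.0 × 305)/327.0 = 20.52 kΩ.
The fractional drop is R_th/(R_th + R_L); requiring this ≤ 0.0150 gives R_L ≥ R_th(1/0.0150 − 1) = 20.52 × 65.67 = 1.35 MΩ.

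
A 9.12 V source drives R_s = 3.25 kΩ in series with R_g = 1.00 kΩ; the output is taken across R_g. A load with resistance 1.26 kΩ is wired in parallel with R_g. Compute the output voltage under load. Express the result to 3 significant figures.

The load sits in parallel with R_g: R_g‖R_L = (1.00 × 1.26) / (1.00 + 1.26) = 0.5575 kΩ.
V_out = 9.12 × 0.5575 / (3.25 + 0.5575) = 9.12 × 0.5575/3.808 = 1.34 V.
(Unloaded it would have been 2.15 V.)

V_out ≈ 1.34 V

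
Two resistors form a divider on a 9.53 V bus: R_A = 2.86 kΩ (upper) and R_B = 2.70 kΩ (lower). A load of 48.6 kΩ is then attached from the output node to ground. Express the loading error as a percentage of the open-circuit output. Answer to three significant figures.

The divider's output (Thévenin) resistance is R_A‖R_B = 1.389 kΩ.
Fractional drop under load = R_th/(R_th + R_L) = 1.389 / (1.389 + 48.6) = 0.02778.
So the output falls by 2.78 %.

2.78 %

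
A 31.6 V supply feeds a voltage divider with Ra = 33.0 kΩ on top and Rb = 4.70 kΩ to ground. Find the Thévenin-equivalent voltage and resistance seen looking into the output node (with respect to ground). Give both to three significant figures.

V_th is the open-circuit tap voltage: 31.6 × 4.70/(33.0 + 4.70) = 3.94 V.
With the supply zeroed, Ra and Rb appear in parallel from the tap: R_th = Ra‖Rb = (33.0 × 4.70)/37.70 = 4.11 kΩ.

V_th = 3.94 V, R_th = 4.11 kΩ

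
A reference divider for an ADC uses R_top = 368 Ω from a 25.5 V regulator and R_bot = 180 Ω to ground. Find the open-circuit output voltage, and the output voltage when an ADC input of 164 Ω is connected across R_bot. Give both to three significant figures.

Open-circuit: V = 25.5 × 180/(368 + 180) = 8.38 V.
With the load, R_bot becomes R_bot‖R_L = 85.81 Ω, so V = 25.5 × 85.81/453.8 = 4.82 V.

Unloaded: 8.38 V; loaded: 4.82 V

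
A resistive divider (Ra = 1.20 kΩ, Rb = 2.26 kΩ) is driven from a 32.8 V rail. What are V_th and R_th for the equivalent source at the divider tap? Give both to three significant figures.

V_th = 21.4 V, R_th = 784 Ω

V_th is the open-circuit tap voltage: 32.8 × 2.26/(1.20 + 2.26) = 21.4 V.
With the supply zeroed, Ra and Rb appear in parallel from the tap: R_th = Ra‖Rb = (1.20 × 2.26)/3.460 = 784 Ω.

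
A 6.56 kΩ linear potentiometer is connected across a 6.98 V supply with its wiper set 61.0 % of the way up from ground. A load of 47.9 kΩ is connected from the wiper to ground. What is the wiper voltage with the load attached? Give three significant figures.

V ≈ 4.12 V

The wiper splits the pot into (1−α)R = 2.558 kΩ above and αR = 4.002 kΩ below.
Lower section ‖ load = 3.693 kΩ.
V_wiper = 6.98 × 3.693/(2.558 + 3.693) = 4.12 V.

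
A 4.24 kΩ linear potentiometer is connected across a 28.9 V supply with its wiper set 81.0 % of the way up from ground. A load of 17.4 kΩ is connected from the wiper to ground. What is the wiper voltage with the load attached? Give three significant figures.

V ≈ 22.6 V

The wiper splits the pot into (1−α)R = 805.6 Ω above and αR = 3434 Ω below.
Lower section ‖ load = 2868 Ω.
V_wiper = 28.9 × 2868/(805.6 + 2868) = 22.6 V.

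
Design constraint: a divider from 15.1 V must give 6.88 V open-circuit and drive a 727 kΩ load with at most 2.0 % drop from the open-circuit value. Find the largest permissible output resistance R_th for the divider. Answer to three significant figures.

R_th ≤ 14.8 kΩ

Loading drop = R_th/(R_th + R_L) ≤ 0.0200, so R_th ≤ R_L · ε/(1−ε) = 727 kΩ × 0.0200/0.9800 = 14.8 kΩ.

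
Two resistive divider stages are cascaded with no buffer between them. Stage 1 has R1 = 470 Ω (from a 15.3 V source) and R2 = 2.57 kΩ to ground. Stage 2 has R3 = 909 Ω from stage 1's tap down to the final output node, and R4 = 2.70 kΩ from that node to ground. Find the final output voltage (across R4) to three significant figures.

V_out ≈ 8.72 V

Stage 2 presents R3+R4 = 3609 Ω as a load on stage 1's tap.
Stage 1's lower leg becomes R2‖(R3+R4) = 1501 Ω, so V_mid = 15.3 × 1501/1971 = 11.65 V.
Stage 2 is itself unloaded: V_out = V_mid × R4/(R3+R4) = 11.65 × 2700/3609 = 8.72 V.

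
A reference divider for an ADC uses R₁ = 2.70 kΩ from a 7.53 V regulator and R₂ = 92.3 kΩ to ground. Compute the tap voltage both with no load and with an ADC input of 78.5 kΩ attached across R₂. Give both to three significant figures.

Unloaded: 7.32 V; loaded: 7.08 V

Open-circuit: V = 7.53 × 92.3/(2.70 + 92.3) = 7.32 V.
With the load, R₂ becomes R₂‖R_L = 42.42 kΩ, so V = 7.53 × 42.42/45.12 = 7.08 V.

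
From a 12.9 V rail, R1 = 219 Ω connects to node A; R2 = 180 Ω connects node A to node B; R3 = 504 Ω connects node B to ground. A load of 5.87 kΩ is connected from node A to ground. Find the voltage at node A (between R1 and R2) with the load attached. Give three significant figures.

V ≈ 9.50 V

Below node A the series string R2+R3 = 684.0 Ω sits in parallel with the 5870 Ω load: 612.6 Ω.
V_A = 12.9 × 612.6/(219 + 612.6) = 9.50 V.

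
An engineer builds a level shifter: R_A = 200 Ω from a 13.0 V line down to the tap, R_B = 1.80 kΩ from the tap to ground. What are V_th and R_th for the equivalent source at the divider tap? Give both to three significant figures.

V_th = 11.7 V, R_th = 180 Ω

V_th is the open-circuit tap voltage: 13.0 × 1800/(200 + 1800) = 11.7 V.
With the supply zeroed, R_A and R_B appear in parallel from the tap: R_th = R_A‖R_B = (200 × 1800)/2000 = 180 Ω.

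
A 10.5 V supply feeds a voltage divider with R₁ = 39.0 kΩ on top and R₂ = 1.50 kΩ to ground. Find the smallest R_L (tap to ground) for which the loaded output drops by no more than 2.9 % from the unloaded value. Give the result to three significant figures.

R_L(min) ≈ 48.4 kΩ

Output resistance R_th = R₁‖R₂ = (39.0 × 1.50)/40.50 = 1.444 kΩ.
The fractional drop is R_th/(R_th + R_L); requiring this ≤ 0.0290 gives R_L ≥ R_th(1/0.0290 − 1) = 1.444 × 33.48 = 48.4 kΩ.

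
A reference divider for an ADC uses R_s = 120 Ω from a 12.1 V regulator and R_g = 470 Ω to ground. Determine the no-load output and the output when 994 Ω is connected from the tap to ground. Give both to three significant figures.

Open-circuit: V = 12.1 × 470/(120 + 470) = 9.64 V.
With the load, R_g becomes R_g‖R_L = 319.1 Ω, so V = 12.1 × 319.1/439.1 = 8.79 V.

Unloaded: 9.64 V; loaded: 8.79 V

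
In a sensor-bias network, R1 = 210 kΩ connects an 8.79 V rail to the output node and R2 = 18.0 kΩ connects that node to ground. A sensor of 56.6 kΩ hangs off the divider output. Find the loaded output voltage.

The load sits in parallel with R2: R2‖R_L = (18.0 × 56.6) / (18.0 + 56.6) = 13.66 kΩ.
V_out = 8.79 × 13.66 / (210 + 13.66) = 8.79 × 13.66/223.7 = 0.537 V.

V_out ≈ 0.537 V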